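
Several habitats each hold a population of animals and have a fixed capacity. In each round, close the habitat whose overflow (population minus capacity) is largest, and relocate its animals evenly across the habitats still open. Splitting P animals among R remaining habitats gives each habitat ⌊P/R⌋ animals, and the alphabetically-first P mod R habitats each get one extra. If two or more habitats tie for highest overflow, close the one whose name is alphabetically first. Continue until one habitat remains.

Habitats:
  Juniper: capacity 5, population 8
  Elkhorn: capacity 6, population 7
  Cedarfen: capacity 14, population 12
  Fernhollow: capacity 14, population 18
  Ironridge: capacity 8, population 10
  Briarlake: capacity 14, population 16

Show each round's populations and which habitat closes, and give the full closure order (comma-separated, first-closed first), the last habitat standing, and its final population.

Round 1: Briarlake=16 Cedarfen=12 Elkhorn=7 Fernhollow=18 Ironridge=10 Juniper=8 → close Fernhollow (overflow 4)
  18÷5 = 3 each, +1 to first 3
Round 2: Briarlake=20 Cedarfen=16 Elkhorn=11 Ironridge=13 Juniper=11 → close Briarlake (overflow 6)
  20÷4 = 5 each, +1 to first 0
Round 3: Cedarfen=21 Elkhorn=16 Ironridge=18 Juniper=16 → close Juniper (overflow 11)
  16÷3 = 5 each, +1 to first 1
Round 4: Cedarfen=27 Elkhorn=21 Ironridge=23 → close Elkhorn (overflow 15)
  21÷2 = 10 each, +1 to first 1
Round 5: Cedarfen=38 Ironridge=33 → close Ironridge (overflow 25)
  33÷1 = 33 each, +1 to first 0

Closure order: Fernhollow, Briarlake, Juniper, Elkhorn, Ironridge
Last habitat: Cedarfen with 71 animals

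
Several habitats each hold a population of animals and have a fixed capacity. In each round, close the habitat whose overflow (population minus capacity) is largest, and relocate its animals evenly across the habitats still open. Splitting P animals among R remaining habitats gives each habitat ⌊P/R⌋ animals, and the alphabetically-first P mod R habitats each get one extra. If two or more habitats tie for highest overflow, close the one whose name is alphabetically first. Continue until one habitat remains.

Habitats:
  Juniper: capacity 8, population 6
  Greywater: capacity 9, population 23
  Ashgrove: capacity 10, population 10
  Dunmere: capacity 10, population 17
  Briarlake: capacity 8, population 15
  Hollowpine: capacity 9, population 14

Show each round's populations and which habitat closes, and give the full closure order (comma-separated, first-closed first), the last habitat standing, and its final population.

Closure order: Greywater, Briarlake, Dunmere, Hollowpine, Ashgrove
Last habitat: Juniper with 85 animals

Round 1: Ashgrove=10 Briarlake=15 Dunmere=17 Greywater=23 Hollowpine=14 Juniper=6 → close Greywater (overflow 14)
  23÷5 = 4 each, +1 to first 3
Round 2: Ashgrove=15 Briarlake=20 Dunmere=22 Hollowpine=18 Juniper=10 → close Briarlake (overflow 12)
  20÷4 = 5 each, +1 to first 0
Round 3: Ashgrove=20 Dunmere=27 Hollowpine=23 Juniper=15 → close Dunmere (overflow 17)
  27÷3 = 9 each, +1 to first 0
Round 4: Ashgrove=29 Hollowpine=32 Juniper=24 → close Hollowpine (overflow 23)
  32÷2 = 16 each, +1 to first 0
Round 5: Ashgrove=45 Juniper=40 → close Ashgrove (overflow 35)
  45÷1 = 45 each, +1 to first 0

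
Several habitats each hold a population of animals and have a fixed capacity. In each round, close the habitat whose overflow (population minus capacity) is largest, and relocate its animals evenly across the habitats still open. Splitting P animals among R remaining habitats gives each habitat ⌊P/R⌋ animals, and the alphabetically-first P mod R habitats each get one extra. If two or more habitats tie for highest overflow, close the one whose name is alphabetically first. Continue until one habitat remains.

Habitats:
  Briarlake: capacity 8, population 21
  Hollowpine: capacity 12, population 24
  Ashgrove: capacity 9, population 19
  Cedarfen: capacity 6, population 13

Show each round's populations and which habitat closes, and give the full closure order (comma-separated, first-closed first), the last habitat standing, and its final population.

Round 1: Ashgrove=19 Briarlake=21 Cedarfen=13 Hollowpine=24 → close Briarlake (overflow 13)
  21÷3 = 7 each, +1 to first 0
Round 2: Ashgrove=26 Cedarfen=20 Hollowpine=31 → close Hollowpine (overflow 19)
  31÷2 = 15 each, +1 to first 1
Round 3: Ashgrove=42 Cedarfen=35 → close Ashgrove (overflow 33)
  42÷1 = 42 each, +1 to first 0

Closure order: Briarlake, Hollowpine, Ashgrove
Last habitat: Cedarfen with 77 animals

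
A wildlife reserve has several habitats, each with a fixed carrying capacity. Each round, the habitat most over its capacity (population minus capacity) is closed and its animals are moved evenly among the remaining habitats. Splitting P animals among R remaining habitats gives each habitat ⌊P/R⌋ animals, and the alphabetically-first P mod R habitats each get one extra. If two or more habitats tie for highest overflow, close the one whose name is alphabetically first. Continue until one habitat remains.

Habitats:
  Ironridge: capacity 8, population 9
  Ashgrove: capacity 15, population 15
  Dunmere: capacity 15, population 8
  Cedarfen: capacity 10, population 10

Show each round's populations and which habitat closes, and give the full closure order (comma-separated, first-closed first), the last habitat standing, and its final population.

Closure order: Ironridge, Ashgrove, Cedarfen
Last habitat: Dunmere with 42 animals

Round 1: Ashgrove=15 Cedarfen=10 Dunmere=8 Ironridge=9 → close Ironridge (overflow 1)
  9÷3 = 3 each, +1 to first 0
Round 2: Ashgrove=18 Cedarfen=13 Dunmere=11 → close Ashgrove (overflow 3)
  18÷2 = 9 each, +1 to first 0
Round 3: Cedarfen=22 Dunmere=20 → close Cedarfen (overflow 12)
  22÷1 = 22 each, +1 to first 0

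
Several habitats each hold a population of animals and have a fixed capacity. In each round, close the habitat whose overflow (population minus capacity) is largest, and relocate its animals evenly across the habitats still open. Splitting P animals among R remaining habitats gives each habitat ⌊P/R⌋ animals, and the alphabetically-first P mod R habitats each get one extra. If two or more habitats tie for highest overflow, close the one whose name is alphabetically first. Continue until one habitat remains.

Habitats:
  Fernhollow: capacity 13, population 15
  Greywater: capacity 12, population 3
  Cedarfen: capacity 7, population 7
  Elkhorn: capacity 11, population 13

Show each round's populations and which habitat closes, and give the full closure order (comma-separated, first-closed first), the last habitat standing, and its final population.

Round 1: Cedarfen=7 Elkhorn=13 Fernhollow=15 Greywater=3 → close Elkhorn (overflow 2)
  13÷3 = 4 each, +1 to first 1
Round 2: Cedarfen=12 Fernhollow=19 Greywater=7 → close Fernhollow (overflow 6)
  19÷2 = 9 each, +1 to first 1
Round 3: Cedarfen=22 Greywater=16 → close Cedarfen (overflow 15)
  22÷1 = 22 each, +1 to first 0

Closure order: Elkhorn, Fernhollow, Cedarfen
Last habitat: Greywater with 38 animals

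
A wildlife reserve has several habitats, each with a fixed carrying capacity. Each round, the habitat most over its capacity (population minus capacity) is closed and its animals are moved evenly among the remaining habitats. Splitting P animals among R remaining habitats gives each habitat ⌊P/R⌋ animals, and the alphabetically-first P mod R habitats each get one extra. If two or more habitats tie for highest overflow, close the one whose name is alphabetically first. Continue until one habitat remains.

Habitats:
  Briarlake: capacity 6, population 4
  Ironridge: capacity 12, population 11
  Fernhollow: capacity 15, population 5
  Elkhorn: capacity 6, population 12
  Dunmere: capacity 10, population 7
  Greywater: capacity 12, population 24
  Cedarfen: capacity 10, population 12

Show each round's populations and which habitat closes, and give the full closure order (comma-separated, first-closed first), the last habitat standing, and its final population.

Round 1: Briarlake=4 Cedarfen=12 Dunmere=7 Elkhorn=12 Fernhollow=5 Greywater=24 Ironridge=11 → close Greywater (overflow 12)
  24÷6 = 4 each, +1 to first 0
Round 2: Briarlake=8 Cedarfen=16 Dunmere=11 Elkhorn=16 Fernhollow=9 Ironridge=15 → close Elkhorn (overflow 10)
  16÷5 = 3 each, +1 to first 1
Round 3: Briarlake=12 Cedarfen=19 Dunmere=14 Fernhollow=12 Ironridge=18 → close Cedarfen (overflow 9)
  19÷4 = 4 each, +1 to first 3
Round 4: Briarlake=17 Dunmere=19 Fernhollow=17 Ironridge=22 → close Briarlake (overflow 11)
  17÷3 = 5 each, +1 to first 2
Round 5: Dunmere=25 Fernhollow=23 Ironridge=27 → close Dunmere (overflow 15)
  25÷2 = 12 each, +1 to first 1
Round 6: Fernhollow=36 Ironridge=39 → close Ironridge (overflow 27)
  39÷1 = 39 each, +1 to first 0

Closure order: Greywater, Elkhorn, Cedarfen, Briarlake, Dunmere, Ironridge
Last habitat: Fernhollow with 75 animals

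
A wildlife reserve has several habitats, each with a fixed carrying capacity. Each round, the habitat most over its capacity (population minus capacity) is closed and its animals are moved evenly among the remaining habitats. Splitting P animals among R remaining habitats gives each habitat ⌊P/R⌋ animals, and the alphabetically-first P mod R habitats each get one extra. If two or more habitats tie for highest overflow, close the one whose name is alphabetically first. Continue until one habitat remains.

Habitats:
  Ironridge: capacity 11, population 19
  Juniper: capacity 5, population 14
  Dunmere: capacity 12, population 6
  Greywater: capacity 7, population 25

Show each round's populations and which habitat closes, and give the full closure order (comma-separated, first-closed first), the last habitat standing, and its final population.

Round 1: Dunmere=6 Greywater=25 Ironridge=19 Juniper=14 → close Greywater (overflow 18)
  25÷3 = 8 each, +1 to first 1
Round 2: Dunmere=15 Ironridge=27 Juniper=22 → close Juniper (overflow 17)
  22÷2 = 11 each, +1 to first 0
Round 3: Dunmere=26 Ironridge=38 → close Ironridge (overflow 27)
  38÷1 = 38 each, +1 to first 0

Closure order: Greywater, Juniper, Ironridge
Last habitat: Dunmere with 64 animals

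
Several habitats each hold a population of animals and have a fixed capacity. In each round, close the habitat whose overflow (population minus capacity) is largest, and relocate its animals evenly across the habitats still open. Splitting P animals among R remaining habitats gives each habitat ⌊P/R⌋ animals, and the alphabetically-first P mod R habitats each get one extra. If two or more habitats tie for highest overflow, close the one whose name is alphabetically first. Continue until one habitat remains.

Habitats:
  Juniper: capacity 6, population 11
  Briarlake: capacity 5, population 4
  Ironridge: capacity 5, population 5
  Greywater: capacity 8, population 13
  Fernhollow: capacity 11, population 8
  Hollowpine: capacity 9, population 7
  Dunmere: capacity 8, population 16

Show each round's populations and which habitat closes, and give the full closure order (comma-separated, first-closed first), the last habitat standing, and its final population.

Round 1: Briarlake=4 Dunmere=16 Fernhollow=8 Greywater=13 Hollowpine=7 Ironridge=5 Juniper=11 → close Dunmere (overflow 8)
  16÷6 = 2 each, +1 to first 4
Round 2: Briarlake=7 Fernhollow=11 Greywater=16 Hollowpine=10 Ironridge=7 Juniper=13 → close Greywater (overflow 8)
  16÷5 = 3 each, +1 to first 1
Round 3: Briarlake=11 Fernhollow=14 Hollowpine=13 Ironridge=10 Juniper=16 → close Juniper (overflow 10)
  16÷4 = 4 each, +1 to first 0
Round 4: Briarlake=15 Fernhollow=18 Hollowpine=17 Ironridge=14 → close Briarlake (overflow 10)
  15÷3 = 5 each, +1 to first 0
Round 5: Fernhollow=23 Hollowpine=22 Ironridge=19 → close Ironridge (overflow 14)
  19÷2 = 9 each, +1 to first 1
Round 6: Fernhollow=33 Hollowpine=31 → close Fernhollow (overflow 22)
  33÷1 = 33 each, +1 to first 0

Closure order: Dunmere, Greywater, Juniper, Briarlake, Ironridge, Fernhollow
Last habitat: Hollowpine with 64 animals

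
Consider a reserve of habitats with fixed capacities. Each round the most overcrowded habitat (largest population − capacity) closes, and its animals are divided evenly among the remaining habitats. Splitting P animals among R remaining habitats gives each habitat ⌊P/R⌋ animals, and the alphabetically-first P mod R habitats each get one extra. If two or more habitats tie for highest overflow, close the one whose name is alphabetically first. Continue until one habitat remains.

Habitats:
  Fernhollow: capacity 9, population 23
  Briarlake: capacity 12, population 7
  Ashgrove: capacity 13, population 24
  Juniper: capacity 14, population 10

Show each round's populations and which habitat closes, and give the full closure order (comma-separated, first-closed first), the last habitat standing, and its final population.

Round 1: Ashgrove=24 Briarlake=7 Fernhollow=23 Juniper=10 → close Fernhollow (overflow 14)
  23÷3 = 7 each, +1 to first 2
Round 2: Ashgrove=32 Briarlake=15 Juniper=17 → close Ashgrove (overflow 19)
  32÷2 = 16 each, +1 to first 0
Round 3: Briarlake=31 Juniper=33 → close Briarlake (overflow 19)
  31÷1 = 31 each, +1 to first 0

Closure order: Fernhollow, Ashgrove, Briarlake
Last habitat: Juniper with 64 animals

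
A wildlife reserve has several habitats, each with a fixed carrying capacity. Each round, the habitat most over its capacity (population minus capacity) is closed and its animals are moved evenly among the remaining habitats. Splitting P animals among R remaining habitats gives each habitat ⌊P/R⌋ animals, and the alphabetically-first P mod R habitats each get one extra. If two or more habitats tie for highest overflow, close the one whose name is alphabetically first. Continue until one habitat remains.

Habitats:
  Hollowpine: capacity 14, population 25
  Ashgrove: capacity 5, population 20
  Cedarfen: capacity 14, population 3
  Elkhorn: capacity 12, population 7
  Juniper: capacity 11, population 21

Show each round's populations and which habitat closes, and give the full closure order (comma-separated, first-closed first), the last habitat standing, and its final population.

Closure order: Ashgrove, Hollowpine, Juniper, Elkhorn
Last habitat: Cedarfen with 76 animals

Round 1: Ashgrove=20 Cedarfen=3 Elkhorn=7 Hollowpine=25 Juniper=21 → close Ashgrove (overflow 15)
  20÷4 = 5 each, +1 to first 0
Round 2: Cedarfen=8 Elkhorn=12 Hollowpine=30 Juniper=26 → close Hollowpine (overflow 16)
  30÷3 = 10 each, +1 to first 0
Round 3: Cedarfen=18 Elkhorn=22 Juniper=36 → close Juniper (overflow 25)
  36÷2 = 18 each, +1 to first 0
Round 4: Cedarfen=36 Elkhorn=40 → close Elkhorn (overflow 28)
  40÷1 = 40 each, +1 to first 0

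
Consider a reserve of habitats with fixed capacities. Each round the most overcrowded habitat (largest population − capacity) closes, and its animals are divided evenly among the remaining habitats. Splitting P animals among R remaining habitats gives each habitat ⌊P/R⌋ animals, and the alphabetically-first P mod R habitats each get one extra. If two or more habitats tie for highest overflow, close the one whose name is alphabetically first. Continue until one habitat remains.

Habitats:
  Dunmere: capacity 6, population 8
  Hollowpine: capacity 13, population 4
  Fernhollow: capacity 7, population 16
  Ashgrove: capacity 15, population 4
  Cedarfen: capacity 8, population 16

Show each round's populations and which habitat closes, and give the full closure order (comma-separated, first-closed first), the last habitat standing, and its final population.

Closure order: Fernhollow, Cedarfen, Dunmere, Ashgrove
Last habitat: Hollowpine with 48 animals

Round 1: Ashgrove=4 Cedarfen=16 Dunmere=8 Fernhollow=16 Hollowpine=4 → close Fernhollow (overflow 9)
  16÷4 = 4 each, +1 to first 0
Round 2: Ashgrove=8 Cedarfen=20 Dunmere=12 Hollowpine=8 → close Cedarfen (overflow 12)
  20÷3 = 6 each, +1 to first 2
Round 3: Ashgrove=15 Dunmere=19 Hollowpine=14 → close Dunmere (overflow 13)
  19÷2 = 9 each, +1 to first 1
Round 4: Ashgrove=25 Hollowpine=23 → close Ashgrove (overflow 10)
  25÷1 = 25 each, +1 to first 0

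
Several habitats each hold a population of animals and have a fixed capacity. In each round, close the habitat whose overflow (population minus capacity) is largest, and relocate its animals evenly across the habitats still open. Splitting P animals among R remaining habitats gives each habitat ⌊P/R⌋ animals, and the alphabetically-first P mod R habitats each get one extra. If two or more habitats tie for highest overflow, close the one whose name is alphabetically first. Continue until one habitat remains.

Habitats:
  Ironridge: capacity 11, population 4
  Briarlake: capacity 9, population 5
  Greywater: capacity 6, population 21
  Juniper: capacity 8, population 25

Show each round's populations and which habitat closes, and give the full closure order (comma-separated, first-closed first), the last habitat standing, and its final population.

Closure order: Juniper, Greywater, Briarlake
Last habitat: Ironridge with 55 animals

Round 1: Briarlake=5 Greywater=21 Ironridge=4 Juniper=25 → close Juniper (overflow 17)
  25÷3 = 8 each, +1 to first 1
Round 2: Briarlake=14 Greywater=29 Ironridge=12 → close Greywater (overflow 23)
  29÷2 = 14 each, +1 to first 1
Round 3: Briarlake=29 Ironridge=26 → close Briarlake (overflow 20)
  29÷1 = 29 each, +1 to first 0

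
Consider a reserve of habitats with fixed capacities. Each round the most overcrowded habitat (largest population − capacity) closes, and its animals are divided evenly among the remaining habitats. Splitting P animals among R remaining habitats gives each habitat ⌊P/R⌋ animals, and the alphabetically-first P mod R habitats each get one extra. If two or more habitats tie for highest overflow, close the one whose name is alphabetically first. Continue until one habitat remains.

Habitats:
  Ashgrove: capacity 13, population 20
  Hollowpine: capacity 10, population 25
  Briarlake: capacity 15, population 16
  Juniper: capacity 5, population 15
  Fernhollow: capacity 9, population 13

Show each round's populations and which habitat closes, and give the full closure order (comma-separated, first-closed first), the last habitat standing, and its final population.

Round 1: Ashgrove=20 Briarlake=16 Fernhollow=13 Hollowpine=25 Juniper=15 → close Hollowpine (overflow 15)
  25÷4 = 6 each, +1 to first 1
Round 2: Ashgrove=27 Briarlake=22 Fernhollow=19 Juniper=21 → close Juniper (overflow 16)
  21÷3 = 7 each, +1 to first 0
Round 3: Ashgrove=34 Briarlake=29 Fernhollow=26 → close Ashgrove (overflow 21)
  34÷2 = 17 each, +1 to first 0
Round 4: Briarlake=46 Fernhollow=43 → close Fernhollow (overflow 34)
  43÷1 = 43 each, +1 to first 0

Closure order: Hollowpine, Juniper, Ashgrove, Fernhollow
Last habitat: Briarlake with 89 animals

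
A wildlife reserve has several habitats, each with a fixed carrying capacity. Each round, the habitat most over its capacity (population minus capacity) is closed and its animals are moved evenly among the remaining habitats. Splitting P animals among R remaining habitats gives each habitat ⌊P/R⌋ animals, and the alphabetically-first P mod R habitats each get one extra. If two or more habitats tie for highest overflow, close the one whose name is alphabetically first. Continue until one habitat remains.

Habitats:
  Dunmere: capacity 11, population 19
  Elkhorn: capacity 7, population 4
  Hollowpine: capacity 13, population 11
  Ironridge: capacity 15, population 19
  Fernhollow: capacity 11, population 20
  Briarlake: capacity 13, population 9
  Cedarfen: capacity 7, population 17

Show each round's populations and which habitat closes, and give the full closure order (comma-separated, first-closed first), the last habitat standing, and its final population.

Closure order: Cedarfen, Fernhollow, Dunmere, Ironridge, Briarlake, Elkhorn
Last habitat: Hollowpine with 99 animals

Round 1: Briarlake=9 Cedarfen=17 Dunmere=19 Elkhorn=4 Fernhollow=20 Hollowpine=11 Ironridge=19 → close Cedarfen (overflow 10)
  17÷6 = 2 each, +1 to first 5
Round 2: Briarlake=12 Dunmere=22 Elkhorn=7 Fernhollow=23 Hollowpine=14 Ironridge=21 → close Fernhollow (overflow 12)
  23÷5 = 4 each, +1 to first 3
Round 3: Briarlake=17 Dunmere=27 Elkhorn=12 Hollowpine=18 Ironridge=25 → close Dunmere (overflow 16)
  27÷4 = 6 each, +1 to first 3
Round 4: Briarlake=24 Elkhorn=19 Hollowpine=25 Ironridge=31 → close Ironridge (overflow 16)
  31÷3 = 10 each, +1 to first 1
Round 5: Briarlake=35 Elkhorn=29 Hollowpine=35 → close Briarlake (overflow 22)
  35÷2 = 17 each, +1 to first 1
Round 6: Elkhorn=47 Hollowpine=52 → close Elkhorn (overflow 40)
  47÷1 = 47 each, +1 to first 0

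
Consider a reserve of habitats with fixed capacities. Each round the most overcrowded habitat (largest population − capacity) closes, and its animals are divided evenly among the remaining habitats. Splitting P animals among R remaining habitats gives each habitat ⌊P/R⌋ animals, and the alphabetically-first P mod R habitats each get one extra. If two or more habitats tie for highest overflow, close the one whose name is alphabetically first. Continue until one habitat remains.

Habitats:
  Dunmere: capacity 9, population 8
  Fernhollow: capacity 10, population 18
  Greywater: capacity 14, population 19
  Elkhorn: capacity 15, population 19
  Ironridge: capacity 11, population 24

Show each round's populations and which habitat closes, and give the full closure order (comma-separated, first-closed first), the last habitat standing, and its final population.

Round 1: Dunmere=8 Elkhorn=19 Fernhollow=18 Greywater=19 Ironridge=24 → close Ironridge (overflow 13)
  24÷4 = 6 each, +1 to first 0
Round 2: Dunmere=14 Elkhorn=25 Fernhollow=24 Greywater=25 → close Fernhollow (overflow 14)
  24÷3 = 8 each, +1 to first 0
Round 3: Dunmere=22 Elkhorn=33 Greywater=33 → close Greywater (overflow 19)
  33÷2 = 16 each, +1 to first 1
Round 4: Dunmere=39 Elkhorn=49 → close Elkhorn (overflow 34)
  49÷1 = 49 each, +1 to first 0

Closure order: Ironridge, Fernhollow, Greywater, Elkhorn
Last habitat: Dunmere with 88 animals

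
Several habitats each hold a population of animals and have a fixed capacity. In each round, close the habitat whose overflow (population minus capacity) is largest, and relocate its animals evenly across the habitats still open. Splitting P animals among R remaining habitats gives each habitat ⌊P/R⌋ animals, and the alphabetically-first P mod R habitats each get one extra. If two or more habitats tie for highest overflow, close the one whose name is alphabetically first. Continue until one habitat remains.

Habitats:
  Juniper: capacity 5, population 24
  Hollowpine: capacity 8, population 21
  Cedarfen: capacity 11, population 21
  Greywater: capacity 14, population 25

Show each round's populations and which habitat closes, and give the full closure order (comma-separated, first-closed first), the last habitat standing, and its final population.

Round 1: Cedarfen=21 Greywater=25 Hollowpine=21 Juniper=24 → close Juniper (overflow 19)
  24÷3 = 8 each, +1 to first 0
Round 2: Cedarfen=29 Greywater=33 Hollowpine=29 → close Hollowpine (overflow 21)
  29÷2 = 14 each, +1 to first 1
Round 3: Cedarfen=44 Greywater=47 → close Cedarfen (overflow 33)
  44÷1 = 44 each, +1 to first 0

Closure order: Juniper, Hollowpine, Cedarfen
Last habitat: Greywater with 91 animals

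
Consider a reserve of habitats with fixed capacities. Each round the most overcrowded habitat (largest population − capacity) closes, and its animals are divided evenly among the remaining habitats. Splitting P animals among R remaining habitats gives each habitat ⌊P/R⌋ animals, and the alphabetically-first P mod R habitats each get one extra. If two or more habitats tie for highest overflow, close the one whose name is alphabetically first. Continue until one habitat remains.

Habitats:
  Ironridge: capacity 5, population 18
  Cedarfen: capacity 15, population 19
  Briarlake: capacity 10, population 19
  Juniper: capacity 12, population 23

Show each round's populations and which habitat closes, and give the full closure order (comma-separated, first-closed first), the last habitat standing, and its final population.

Round 1: Briarlake=19 Cedarfen=19 Ironridge=18 Juniper=23 → close Ironridge (overflow 13)
  18÷3 = 6 each, +1 to first 0
Round 2: Briarlake=25 Cedarfen=25 Juniper=29 → close Juniper (overflow 17)
  29÷2 = 14 each, +1 to first 1
Round 3: Briarlake=40 Cedarfen=39 → close Briarlake (overflow 30)
  40÷1 = 40 each, +1 to first 0

Closure order: Ironridge, Juniper, Briarlake
Last habitat: Cedarfen with 79 animals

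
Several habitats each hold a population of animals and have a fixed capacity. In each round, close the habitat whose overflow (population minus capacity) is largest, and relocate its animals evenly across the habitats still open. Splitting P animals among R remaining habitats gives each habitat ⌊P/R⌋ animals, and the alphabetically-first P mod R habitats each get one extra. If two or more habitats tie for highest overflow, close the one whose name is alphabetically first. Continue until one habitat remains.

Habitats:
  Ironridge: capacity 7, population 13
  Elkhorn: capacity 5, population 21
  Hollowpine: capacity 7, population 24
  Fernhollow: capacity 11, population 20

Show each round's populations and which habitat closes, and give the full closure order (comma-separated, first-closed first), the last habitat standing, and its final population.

Closure order: Hollowpine, Elkhorn, Fernhollow
Last habitat: Ironridge with 78 animals

Round 1: Elkhorn=21 Fernhollow=20 Hollowpine=24 Ironridge=13 → close Hollowpine (overflow 17)
  24÷3 = 8 each, +1 to first 0
Round 2: Elkhorn=29 Fernhollow=28 Ironridge=21 → close Elkhorn (overflow 24)
  29÷2 = 14 each, +1 to first 1
Round 3: Fernhollow=43 Ironridge=35 → close Fernhollow (overflow 32)
  43÷1 = 43 each, +1 to first 0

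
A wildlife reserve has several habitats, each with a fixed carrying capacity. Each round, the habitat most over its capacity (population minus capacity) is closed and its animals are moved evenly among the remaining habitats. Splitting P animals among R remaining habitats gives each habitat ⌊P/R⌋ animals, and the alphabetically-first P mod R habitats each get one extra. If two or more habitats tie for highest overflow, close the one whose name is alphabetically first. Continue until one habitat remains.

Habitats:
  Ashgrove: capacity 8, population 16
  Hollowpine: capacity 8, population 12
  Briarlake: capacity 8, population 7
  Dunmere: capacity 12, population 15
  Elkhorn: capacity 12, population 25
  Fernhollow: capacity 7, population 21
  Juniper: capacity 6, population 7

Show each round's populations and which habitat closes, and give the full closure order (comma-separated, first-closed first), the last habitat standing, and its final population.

Closure order: Fernhollow, Elkhorn, Ashgrove, Dunmere, Hollowpine, Briarlake
Last habitat: Juniper with 103 animals

Round 1: Ashgrove=16 Briarlake=7 Dunmere=15 Elkhorn=25 Fernhollow=21 Hollowpine=12 Juniper=7 → close Fernhollow (overflow 14)
  21÷6 = 3 each, +1 to first 3
Round 2: Ashgrove=20 Briarlake=11 Dunmere=19 Elkhorn=28 Hollowpine=15 Juniper=10 → close Elkhorn (overflow 16)
  28÷5 = 5 each, +1 to first 3
Round 3: Ashgrove=26 Briarlake=17 Dunmere=25 Hollowpine=20 Juniper=15 → close Ashgrove (overflow 18)
  26÷4 = 6 each, +1 to first 2
Round 4: Briarlake=24 Dunmere=32 Hollowpine=26 Juniper=21 → close Dunmere (overflow 20)
  32÷3 = 10 each, +1 to first 2
Round 5: Briarlake=35 Hollowpine=37 Juniper=31 → close Hollowpine (overflow 29)
  37÷2 = 18 each, +1 to first 1
Round 6: Briarlake=54 Juniper=49 → close Briarlake (overflow 46)
  54÷1 = 54 each, +1 to first 0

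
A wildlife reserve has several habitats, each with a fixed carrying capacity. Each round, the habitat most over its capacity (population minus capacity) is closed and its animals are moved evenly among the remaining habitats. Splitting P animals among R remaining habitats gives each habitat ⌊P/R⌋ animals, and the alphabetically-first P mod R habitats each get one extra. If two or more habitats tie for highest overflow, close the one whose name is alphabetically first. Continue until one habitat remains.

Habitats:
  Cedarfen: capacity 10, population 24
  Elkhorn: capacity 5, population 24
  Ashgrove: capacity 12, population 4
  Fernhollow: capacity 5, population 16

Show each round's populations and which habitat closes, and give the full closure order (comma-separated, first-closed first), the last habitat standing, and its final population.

Round 1: Ashgrove=4 Cedarfen=24 Elkhorn=24 Fernhollow=16 → close Elkhorn (overflow 19)
  24÷3 = 8 each, +1 to first 0
Round 2: Ashgrove=12 Cedarfen=32 Fernhollow=24 → close Cedarfen (overflow 22)
  32÷2 = 16 each, +1 to first 0
Round 3: Ashgrove=28 Fernhollow=40 → close Fernhollow (overflow 35)
  40÷1 = 40 each, +1 to first 0

Closure order: Elkhorn, Cedarfen, Fernhollow
Last habitat: Ashgrove with 68 animals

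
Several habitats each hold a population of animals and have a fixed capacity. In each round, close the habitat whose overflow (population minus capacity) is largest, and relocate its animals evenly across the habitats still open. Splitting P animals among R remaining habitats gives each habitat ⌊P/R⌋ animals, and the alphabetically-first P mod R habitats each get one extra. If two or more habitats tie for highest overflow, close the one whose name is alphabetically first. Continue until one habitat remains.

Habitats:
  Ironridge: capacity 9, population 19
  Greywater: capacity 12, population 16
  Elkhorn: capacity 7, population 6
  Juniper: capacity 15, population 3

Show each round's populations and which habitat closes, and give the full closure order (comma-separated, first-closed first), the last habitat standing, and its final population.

Round 1: Elkhorn=6 Greywater=16 Ironridge=19 Juniper=3 → close Ironridge (overflow 10)
  19÷3 = 6 each, +1 to first 1
Round 2: Elkhorn=13 Greywater=22 Juniper=9 → close Greywater (overflow 10)
  22÷2 = 11 each, +1 to first 0
Round 3: Elkhorn=24 Juniper=20 → close Elkhorn (overflow 17)
  24÷1 = 24 each, +1 to first 0

Closure order: Ironridge, Greywater, Elkhorn
Last habitat: Juniper with 44 animals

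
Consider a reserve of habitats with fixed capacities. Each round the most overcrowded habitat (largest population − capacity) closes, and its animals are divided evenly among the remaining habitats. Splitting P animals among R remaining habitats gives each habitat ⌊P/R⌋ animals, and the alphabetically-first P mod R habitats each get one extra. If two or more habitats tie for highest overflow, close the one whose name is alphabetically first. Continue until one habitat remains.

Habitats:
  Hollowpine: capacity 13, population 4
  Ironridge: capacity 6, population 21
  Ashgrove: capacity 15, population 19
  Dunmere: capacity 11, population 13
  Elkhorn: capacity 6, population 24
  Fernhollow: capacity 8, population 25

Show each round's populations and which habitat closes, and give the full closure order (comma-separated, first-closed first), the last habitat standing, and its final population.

Round 1: Ashgrove=19 Dunmere=13 Elkhorn=24 Fernhollow=25 Hollowpine=4 Ironridge=21 → close Elkhorn (overflow 18)
  24÷5 = 4 each, +1 to first 4
Round 2: Ashgrove=24 Dunmere=18 Fernhollow=30 Hollowpine=9 Ironridge=25 → close Fernhollow (overflow 22)
  30÷4 = 7 each, +1 to first 2
Round 3: Ashgrove=32 Dunmere=26 Hollowpine=16 Ironridge=32 → close Ironridge (overflow 26)
  32÷3 = 10 each, +1 to first 2
Round 4: Ashgrove=43 Dunmere=37 Hollowpine=26 → close Ashgrove (overflow 28)
  43÷2 = 21 each, +1 to first 1
Round 5: Dunmere=59 Hollowpine=47 → close Dunmere (overflow 48)
  59÷1 = 59 each, +1 to first 0

Closure order: Elkhorn, Fernhollow, Ironridge, Ashgrove, Dunmere
Last habitat: Hollowpine with 106 animals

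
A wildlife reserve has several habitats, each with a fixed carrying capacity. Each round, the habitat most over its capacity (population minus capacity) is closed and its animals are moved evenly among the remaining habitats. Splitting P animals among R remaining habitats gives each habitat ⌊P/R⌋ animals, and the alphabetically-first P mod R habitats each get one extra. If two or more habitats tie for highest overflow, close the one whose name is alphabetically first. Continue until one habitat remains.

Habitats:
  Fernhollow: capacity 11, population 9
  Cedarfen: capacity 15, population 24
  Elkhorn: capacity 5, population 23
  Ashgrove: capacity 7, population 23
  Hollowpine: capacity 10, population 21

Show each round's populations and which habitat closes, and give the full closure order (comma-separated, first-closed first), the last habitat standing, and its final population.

Closure order: Elkhorn, Ashgrove, Cedarfen, Hollowpine
Last habitat: Fernhollow with 100 animals

Round 1: Ashgrove=23 Cedarfen=24 Elkhorn=23 Fernhollow=9 Hollowpine=21 → close Elkhorn (overflow 18)
  23÷4 = 5 each, +1 to first 3
Round 2: Ashgrove=29 Cedarfen=30 Fernhollow=15 Hollowpine=26 → close Ashgrove (overflow 22)
  29÷3 = 9 each, +1 to first 2
Round 3: Cedarfen=40 Fernhollow=25 Hollowpine=35 → close Cedarfen (overflow 25)
  40÷2 = 20 each, +1 to first 0
Round 4: Fernhollow=45 Hollowpine=55 → close Hollowpine (overflow 45)
  55÷1 = 55 each, +1 to first 0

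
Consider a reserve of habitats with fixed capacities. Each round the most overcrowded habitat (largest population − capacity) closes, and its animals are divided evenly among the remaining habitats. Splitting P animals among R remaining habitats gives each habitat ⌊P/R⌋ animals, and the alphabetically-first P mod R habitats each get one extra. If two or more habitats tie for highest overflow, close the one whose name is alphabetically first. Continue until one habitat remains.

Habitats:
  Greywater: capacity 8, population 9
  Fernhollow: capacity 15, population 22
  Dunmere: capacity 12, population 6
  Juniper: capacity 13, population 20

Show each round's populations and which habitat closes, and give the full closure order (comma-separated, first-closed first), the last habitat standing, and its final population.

Round 1: Dunmere=6 Fernhollow=22 Greywater=9 Juniper=20 → close Fernhollow (overflow 7)
  22÷3 = 7 each, +1 to first 1
Round 2: Dunmere=14 Greywater=16 Juniper=27 → close Juniper (overflow 14)
  27÷2 = 13 each, +1 to first 1
Round 3: Dunmere=28 Greywater=29 → close Greywater (overflow 21)
  29÷1 = 29 each, +1 to first 0

Closure order: Fernhollow, Juniper, Greywater
Last habitat: Dunmere with 57 animals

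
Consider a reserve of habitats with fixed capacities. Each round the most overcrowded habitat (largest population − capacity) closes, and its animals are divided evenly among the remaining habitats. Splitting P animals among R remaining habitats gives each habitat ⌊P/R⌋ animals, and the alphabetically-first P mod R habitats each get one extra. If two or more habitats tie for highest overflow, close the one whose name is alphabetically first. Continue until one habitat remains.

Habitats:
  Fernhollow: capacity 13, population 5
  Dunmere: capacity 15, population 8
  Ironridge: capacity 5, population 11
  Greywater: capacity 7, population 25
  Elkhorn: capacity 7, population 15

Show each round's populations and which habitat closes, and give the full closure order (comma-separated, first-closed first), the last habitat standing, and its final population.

Round 1: Dunmere=8 Elkhorn=15 Fernhollow=5 Greywater=25 Ironridge=11 → close Greywater (overflow 18)
  25÷4 = 6 each, +1 to first 1
Round 2: Dunmere=15 Elkhorn=21 Fernhollow=11 Ironridge=17 → close Elkhorn (overflow 14)
  21÷3 = 7 each, +1 to first 0
Round 3: Dunmere=22 Fernhollow=18 Ironridge=24 → close Ironridge (overflow 19)
  24÷2 = 12 each, +1 to first 0
Round 4: Dunmere=34 Fernhollow=30 → close Dunmere (overflow 19)
  34÷1 = 34 each, +1 to first 0

Closure order: Greywater, Elkhorn, Ironridge, Dunmere
Last habitat: Fernhollow with 64 animals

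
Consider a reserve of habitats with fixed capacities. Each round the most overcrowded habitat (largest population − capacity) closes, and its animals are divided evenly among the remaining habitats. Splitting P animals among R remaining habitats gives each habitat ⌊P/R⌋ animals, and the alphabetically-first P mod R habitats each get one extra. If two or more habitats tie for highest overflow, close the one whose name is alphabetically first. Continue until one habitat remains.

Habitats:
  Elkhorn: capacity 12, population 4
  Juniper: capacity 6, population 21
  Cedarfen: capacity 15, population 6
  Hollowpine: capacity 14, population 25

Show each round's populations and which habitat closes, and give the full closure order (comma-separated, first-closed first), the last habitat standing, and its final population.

Round 1: Cedarfen=6 Elkhorn=4 Hollowpine=25 Juniper=21 → close Juniper (overflow 15)
  21÷3 = 7 each, +1 to first 0
Round 2: Cedarfen=13 Elkhorn=11 Hollowpine=32 → close Hollowpine (overflow 18)
  32÷2 = 16 each, +1 to first 0
Round 3: Cedarfen=29 Elkhorn=27 → close Elkhorn (overflow 15)
  27÷1 = 27 each, +1 to first 0

Closure order: Juniper, Hollowpine, Elkhorn
Last habitat: Cedarfen with 56 animals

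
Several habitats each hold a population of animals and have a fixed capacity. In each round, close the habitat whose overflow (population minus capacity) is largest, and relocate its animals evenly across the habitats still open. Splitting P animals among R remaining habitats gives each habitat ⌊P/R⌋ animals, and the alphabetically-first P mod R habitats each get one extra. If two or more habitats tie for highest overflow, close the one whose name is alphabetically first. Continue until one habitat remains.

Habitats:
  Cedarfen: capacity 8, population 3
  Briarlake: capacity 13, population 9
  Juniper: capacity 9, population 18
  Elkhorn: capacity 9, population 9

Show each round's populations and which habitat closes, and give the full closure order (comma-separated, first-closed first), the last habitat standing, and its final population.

Round 1: Briarlake=9 Cedarfen=3 Elkhorn=9 Juniper=18 → close Juniper (overflow 9)
  18÷3 = 6 each, +1 to first 0
Round 2: Briarlake=15 Cedarfen=9 Elkhorn=15 → close Elkhorn (overflow 6)
  15÷2 = 7 each, +1 to first 1
Round 3: Briarlake=23 Cedarfen=16 → close Briarlake (overflow 10)
  23÷1 = 23 each, +1 to first 0

Closure order: Juniper, Elkhorn, Briarlake
Last habitat: Cedarfen with 39 animals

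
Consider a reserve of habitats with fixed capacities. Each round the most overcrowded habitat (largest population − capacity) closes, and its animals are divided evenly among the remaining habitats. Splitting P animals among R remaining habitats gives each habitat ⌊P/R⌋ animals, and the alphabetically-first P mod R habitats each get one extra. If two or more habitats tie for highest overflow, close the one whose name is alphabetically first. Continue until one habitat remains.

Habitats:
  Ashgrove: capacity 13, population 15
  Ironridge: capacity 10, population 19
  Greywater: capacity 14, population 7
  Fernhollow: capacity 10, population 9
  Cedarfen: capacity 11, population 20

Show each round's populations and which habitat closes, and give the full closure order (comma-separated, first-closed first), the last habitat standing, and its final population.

Closure order: Cedarfen, Ironridge, Ashgrove, Fernhollow
Last habitat: Greywater with 70 animals

Round 1: Ashgrove=15 Cedarfen=20 Fernhollow=9 Greywater=7 Ironridge=19 → close Cedarfen (overflow 9)
  20÷4 = 5 each, +1 to first 0
Round 2: Ashgrove=20 Fernhollow=14 Greywater=12 Ironridge=24 → close Ironridge (overflow 14)
  24÷3 = 8 each, +1 to first 0
Round 3: Ashgrove=28 Fernhollow=22 Greywater=20 → close Ashgrove (overflow 15)
  28÷2 = 14 each, +1 to first 0
Round 4: Fernhollow=36 Greywater=34 → close Fernhollow (overflow 26)
  36÷1 = 36 each, +1 to first 0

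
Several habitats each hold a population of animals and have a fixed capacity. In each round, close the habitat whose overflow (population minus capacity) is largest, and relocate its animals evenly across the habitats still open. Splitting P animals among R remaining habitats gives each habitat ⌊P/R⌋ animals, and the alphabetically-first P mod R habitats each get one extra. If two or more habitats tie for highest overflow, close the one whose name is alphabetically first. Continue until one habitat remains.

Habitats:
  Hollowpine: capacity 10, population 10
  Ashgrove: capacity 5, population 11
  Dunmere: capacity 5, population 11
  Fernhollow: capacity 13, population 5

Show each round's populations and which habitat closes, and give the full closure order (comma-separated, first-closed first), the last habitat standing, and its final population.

Round 1: Ashgrove=11 Dunmere=11 Fernhollow=5 Hollowpine=10 → close Ashgrove (overflow 6)
  11÷3 = 3 each, +1 to first 2
Round 2: Dunmere=15 Fernhollow=9 Hollowpine=13 → close Dunmere (overflow 10)
  15÷2 = 7 each, +1 to first 1
Round 3: Fernhollow=17 Hollowpine=20 → close Hollowpine (overflow 10)
  20÷1 = 20 each, +1 to first 0

Closure order: Ashgrove, Dunmere, Hollowpine
Last habitat: Fernhollow with 37 animals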